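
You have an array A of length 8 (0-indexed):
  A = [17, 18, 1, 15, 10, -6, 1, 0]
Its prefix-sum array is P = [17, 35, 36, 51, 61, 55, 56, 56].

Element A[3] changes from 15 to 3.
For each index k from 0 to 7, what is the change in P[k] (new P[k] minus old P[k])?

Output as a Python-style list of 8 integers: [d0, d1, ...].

Answer: [0, 0, 0, -12, -12, -12, -12, -12]

Derivation:
Element change: A[3] 15 -> 3, delta = -12
For k < 3: P[k] unchanged, delta_P[k] = 0
For k >= 3: P[k] shifts by exactly -12
Delta array: [0, 0, 0, -12, -12, -12, -12, -12]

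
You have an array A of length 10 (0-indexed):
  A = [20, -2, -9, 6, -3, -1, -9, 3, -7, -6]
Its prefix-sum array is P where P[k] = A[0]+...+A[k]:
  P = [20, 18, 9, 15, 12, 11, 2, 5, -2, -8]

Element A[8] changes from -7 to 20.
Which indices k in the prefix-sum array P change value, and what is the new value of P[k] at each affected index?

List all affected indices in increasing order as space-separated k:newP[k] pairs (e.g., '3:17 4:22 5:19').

Answer: 8:25 9:19

Derivation:
P[k] = A[0] + ... + A[k]
P[k] includes A[8] iff k >= 8
Affected indices: 8, 9, ..., 9; delta = 27
  P[8]: -2 + 27 = 25
  P[9]: -8 + 27 = 19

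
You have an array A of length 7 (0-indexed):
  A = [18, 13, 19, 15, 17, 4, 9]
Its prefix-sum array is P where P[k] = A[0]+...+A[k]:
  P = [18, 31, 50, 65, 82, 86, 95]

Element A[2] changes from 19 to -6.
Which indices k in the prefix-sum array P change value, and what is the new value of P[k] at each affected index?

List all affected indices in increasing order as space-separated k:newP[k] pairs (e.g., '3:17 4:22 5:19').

Answer: 2:25 3:40 4:57 5:61 6:70

Derivation:
P[k] = A[0] + ... + A[k]
P[k] includes A[2] iff k >= 2
Affected indices: 2, 3, ..., 6; delta = -25
  P[2]: 50 + -25 = 25
  P[3]: 65 + -25 = 40
  P[4]: 82 + -25 = 57
  P[5]: 86 + -25 = 61
  P[6]: 95 + -25 = 70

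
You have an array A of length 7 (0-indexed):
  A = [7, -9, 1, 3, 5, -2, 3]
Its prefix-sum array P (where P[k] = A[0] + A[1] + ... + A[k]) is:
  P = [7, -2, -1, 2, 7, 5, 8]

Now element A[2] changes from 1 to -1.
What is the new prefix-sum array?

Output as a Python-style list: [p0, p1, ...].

Answer: [7, -2, -3, 0, 5, 3, 6]

Derivation:
Change: A[2] 1 -> -1, delta = -2
P[k] for k < 2: unchanged (A[2] not included)
P[k] for k >= 2: shift by delta = -2
  P[0] = 7 + 0 = 7
  P[1] = -2 + 0 = -2
  P[2] = -1 + -2 = -3
  P[3] = 2 + -2 = 0
  P[4] = 7 + -2 = 5
  P[5] = 5 + -2 = 3
  P[6] = 8 + -2 = 6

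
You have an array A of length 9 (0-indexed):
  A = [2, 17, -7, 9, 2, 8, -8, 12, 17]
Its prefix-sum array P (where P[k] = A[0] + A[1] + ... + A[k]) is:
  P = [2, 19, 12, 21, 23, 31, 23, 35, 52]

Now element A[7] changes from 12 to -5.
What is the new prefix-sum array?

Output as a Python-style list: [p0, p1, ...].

Change: A[7] 12 -> -5, delta = -17
P[k] for k < 7: unchanged (A[7] not included)
P[k] for k >= 7: shift by delta = -17
  P[0] = 2 + 0 = 2
  P[1] = 19 + 0 = 19
  P[2] = 12 + 0 = 12
  P[3] = 21 + 0 = 21
  P[4] = 23 + 0 = 23
  P[5] = 31 + 0 = 31
  P[6] = 23 + 0 = 23
  P[7] = 35 + -17 = 18
  P[8] = 52 + -17 = 35

Answer: [2, 19, 12, 21, 23, 31, 23, 18, 35]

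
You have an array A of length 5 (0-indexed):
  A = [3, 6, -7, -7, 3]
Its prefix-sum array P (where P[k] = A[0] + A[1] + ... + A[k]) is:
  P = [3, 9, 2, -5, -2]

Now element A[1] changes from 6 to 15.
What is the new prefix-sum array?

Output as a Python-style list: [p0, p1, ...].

Answer: [3, 18, 11, 4, 7]

Derivation:
Change: A[1] 6 -> 15, delta = 9
P[k] for k < 1: unchanged (A[1] not included)
P[k] for k >= 1: shift by delta = 9
  P[0] = 3 + 0 = 3
  P[1] = 9 + 9 = 18
  P[2] = 2 + 9 = 11
  P[3] = -5 + 9 = 4
  P[4] = -2 + 9 = 7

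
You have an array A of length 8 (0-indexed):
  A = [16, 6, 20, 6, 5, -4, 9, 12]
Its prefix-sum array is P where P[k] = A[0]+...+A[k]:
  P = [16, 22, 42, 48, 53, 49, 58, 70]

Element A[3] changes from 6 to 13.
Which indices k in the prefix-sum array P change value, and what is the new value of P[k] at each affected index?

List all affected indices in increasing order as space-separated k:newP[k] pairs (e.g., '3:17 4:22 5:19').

Answer: 3:55 4:60 5:56 6:65 7:77

Derivation:
P[k] = A[0] + ... + A[k]
P[k] includes A[3] iff k >= 3
Affected indices: 3, 4, ..., 7; delta = 7
  P[3]: 48 + 7 = 55
  P[4]: 53 + 7 = 60
  P[5]: 49 + 7 = 56
  P[6]: 58 + 7 = 65
  P[7]: 70 + 7 = 77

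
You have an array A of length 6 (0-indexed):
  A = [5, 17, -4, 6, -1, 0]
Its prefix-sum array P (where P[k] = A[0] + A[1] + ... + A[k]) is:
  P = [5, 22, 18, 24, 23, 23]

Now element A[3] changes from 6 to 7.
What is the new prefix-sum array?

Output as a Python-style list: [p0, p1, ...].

Answer: [5, 22, 18, 25, 24, 24]

Derivation:
Change: A[3] 6 -> 7, delta = 1
P[k] for k < 3: unchanged (A[3] not included)
P[k] for k >= 3: shift by delta = 1
  P[0] = 5 + 0 = 5
  P[1] = 22 + 0 = 22
  P[2] = 18 + 0 = 18
  P[3] = 24 + 1 = 25
  P[4] = 23 + 1 = 24
  P[5] = 23 + 1 = 24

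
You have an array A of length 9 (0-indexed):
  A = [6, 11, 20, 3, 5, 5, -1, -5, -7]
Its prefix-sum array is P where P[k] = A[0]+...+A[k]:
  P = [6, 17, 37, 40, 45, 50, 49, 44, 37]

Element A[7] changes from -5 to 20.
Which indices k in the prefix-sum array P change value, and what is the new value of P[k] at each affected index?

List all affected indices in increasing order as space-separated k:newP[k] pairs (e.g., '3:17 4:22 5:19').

P[k] = A[0] + ... + A[k]
P[k] includes A[7] iff k >= 7
Affected indices: 7, 8, ..., 8; delta = 25
  P[7]: 44 + 25 = 69
  P[8]: 37 + 25 = 62

Answer: 7:69 8:62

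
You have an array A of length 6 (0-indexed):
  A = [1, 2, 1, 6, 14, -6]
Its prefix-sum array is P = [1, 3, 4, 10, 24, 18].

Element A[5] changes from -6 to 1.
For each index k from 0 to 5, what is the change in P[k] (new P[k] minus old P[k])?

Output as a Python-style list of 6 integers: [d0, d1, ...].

Element change: A[5] -6 -> 1, delta = 7
For k < 5: P[k] unchanged, delta_P[k] = 0
For k >= 5: P[k] shifts by exactly 7
Delta array: [0, 0, 0, 0, 0, 7]

Answer: [0, 0, 0, 0, 0, 7]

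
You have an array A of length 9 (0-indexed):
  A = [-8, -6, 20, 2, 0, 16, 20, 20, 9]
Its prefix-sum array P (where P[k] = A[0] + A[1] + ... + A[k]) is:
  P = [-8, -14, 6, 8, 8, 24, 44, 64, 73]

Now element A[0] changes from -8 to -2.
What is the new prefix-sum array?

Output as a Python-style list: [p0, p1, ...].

Change: A[0] -8 -> -2, delta = 6
P[k] for k < 0: unchanged (A[0] not included)
P[k] for k >= 0: shift by delta = 6
  P[0] = -8 + 6 = -2
  P[1] = -14 + 6 = -8
  P[2] = 6 + 6 = 12
  P[3] = 8 + 6 = 14
  P[4] = 8 + 6 = 14
  P[5] = 24 + 6 = 30
  P[6] = 44 + 6 = 50
  P[7] = 64 + 6 = 70
  P[8] = 73 + 6 = 79

Answer: [-2, -8, 12, 14, 14, 30, 50, 70, 79]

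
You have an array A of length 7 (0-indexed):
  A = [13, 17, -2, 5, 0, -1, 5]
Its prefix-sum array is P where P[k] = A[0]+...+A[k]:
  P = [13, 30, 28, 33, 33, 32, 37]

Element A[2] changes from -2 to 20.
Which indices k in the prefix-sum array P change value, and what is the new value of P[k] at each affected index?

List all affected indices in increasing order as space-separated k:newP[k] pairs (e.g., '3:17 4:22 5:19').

Answer: 2:50 3:55 4:55 5:54 6:59

Derivation:
P[k] = A[0] + ... + A[k]
P[k] includes A[2] iff k >= 2
Affected indices: 2, 3, ..., 6; delta = 22
  P[2]: 28 + 22 = 50
  P[3]: 33 + 22 = 55
  P[4]: 33 + 22 = 55
  P[5]: 32 + 22 = 54
  P[6]: 37 + 22 = 59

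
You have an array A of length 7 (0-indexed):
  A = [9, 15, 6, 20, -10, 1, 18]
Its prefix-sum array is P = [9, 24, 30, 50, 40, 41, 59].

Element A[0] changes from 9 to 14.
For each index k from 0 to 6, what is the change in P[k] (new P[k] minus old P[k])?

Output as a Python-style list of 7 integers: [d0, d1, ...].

Element change: A[0] 9 -> 14, delta = 5
For k < 0: P[k] unchanged, delta_P[k] = 0
For k >= 0: P[k] shifts by exactly 5
Delta array: [5, 5, 5, 5, 5, 5, 5]

Answer: [5, 5, 5, 5, 5, 5, 5]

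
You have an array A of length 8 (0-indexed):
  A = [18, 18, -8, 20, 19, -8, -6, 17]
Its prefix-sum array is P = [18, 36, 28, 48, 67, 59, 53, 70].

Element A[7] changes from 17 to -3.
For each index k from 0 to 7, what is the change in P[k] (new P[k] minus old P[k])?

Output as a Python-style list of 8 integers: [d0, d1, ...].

Answer: [0, 0, 0, 0, 0, 0, 0, -20]

Derivation:
Element change: A[7] 17 -> -3, delta = -20
For k < 7: P[k] unchanged, delta_P[k] = 0
For k >= 7: P[k] shifts by exactly -20
Delta array: [0, 0, 0, 0, 0, 0, 0, -20]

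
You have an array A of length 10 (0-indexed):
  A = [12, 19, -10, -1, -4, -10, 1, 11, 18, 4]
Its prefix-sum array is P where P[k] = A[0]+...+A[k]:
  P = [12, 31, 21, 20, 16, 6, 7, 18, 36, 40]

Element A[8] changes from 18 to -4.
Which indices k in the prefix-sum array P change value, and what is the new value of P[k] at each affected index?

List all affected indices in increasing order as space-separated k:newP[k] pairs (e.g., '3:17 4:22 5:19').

P[k] = A[0] + ... + A[k]
P[k] includes A[8] iff k >= 8
Affected indices: 8, 9, ..., 9; delta = -22
  P[8]: 36 + -22 = 14
  P[9]: 40 + -22 = 18

Answer: 8:14 9:18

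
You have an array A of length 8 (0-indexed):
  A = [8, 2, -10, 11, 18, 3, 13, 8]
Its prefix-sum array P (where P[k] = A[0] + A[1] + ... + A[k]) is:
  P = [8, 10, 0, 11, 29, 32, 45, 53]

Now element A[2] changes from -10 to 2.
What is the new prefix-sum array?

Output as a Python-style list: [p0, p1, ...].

Change: A[2] -10 -> 2, delta = 12
P[k] for k < 2: unchanged (A[2] not included)
P[k] for k >= 2: shift by delta = 12
  P[0] = 8 + 0 = 8
  P[1] = 10 + 0 = 10
  P[2] = 0 + 12 = 12
  P[3] = 11 + 12 = 23
  P[4] = 29 + 12 = 41
  P[5] = 32 + 12 = 44
  P[6] = 45 + 12 = 57
  P[7] = 53 + 12 = 65

Answer: [8, 10, 12, 23, 41, 44, 57, 65]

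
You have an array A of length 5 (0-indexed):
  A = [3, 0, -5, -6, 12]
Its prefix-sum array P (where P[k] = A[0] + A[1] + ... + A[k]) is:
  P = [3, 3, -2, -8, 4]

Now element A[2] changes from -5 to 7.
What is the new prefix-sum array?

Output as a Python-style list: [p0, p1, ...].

Answer: [3, 3, 10, 4, 16]

Derivation:
Change: A[2] -5 -> 7, delta = 12
P[k] for k < 2: unchanged (A[2] not included)
P[k] for k >= 2: shift by delta = 12
  P[0] = 3 + 0 = 3
  P[1] = 3 + 0 = 3
  P[2] = -2 + 12 = 10
  P[3] = -8 + 12 = 4
  P[4] = 4 + 12 = 16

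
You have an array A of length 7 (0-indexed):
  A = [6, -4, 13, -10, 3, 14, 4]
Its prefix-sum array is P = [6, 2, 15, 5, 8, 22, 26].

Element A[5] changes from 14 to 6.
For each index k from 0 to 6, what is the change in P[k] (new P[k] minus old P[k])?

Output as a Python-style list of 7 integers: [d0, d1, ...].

Element change: A[5] 14 -> 6, delta = -8
For k < 5: P[k] unchanged, delta_P[k] = 0
For k >= 5: P[k] shifts by exactly -8
Delta array: [0, 0, 0, 0, 0, -8, -8]

Answer: [0, 0, 0, 0, 0, -8, -8]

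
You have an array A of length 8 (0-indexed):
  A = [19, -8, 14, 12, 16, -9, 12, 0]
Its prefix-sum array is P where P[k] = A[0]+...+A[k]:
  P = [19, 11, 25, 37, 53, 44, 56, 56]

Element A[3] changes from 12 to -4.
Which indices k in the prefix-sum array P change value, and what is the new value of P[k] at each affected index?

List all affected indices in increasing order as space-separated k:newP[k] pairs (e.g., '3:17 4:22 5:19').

Answer: 3:21 4:37 5:28 6:40 7:40

Derivation:
P[k] = A[0] + ... + A[k]
P[k] includes A[3] iff k >= 3
Affected indices: 3, 4, ..., 7; delta = -16
  P[3]: 37 + -16 = 21
  P[4]: 53 + -16 = 37
  P[5]: 44 + -16 = 28
  P[6]: 56 + -16 = 40
  P[7]: 56 + -16 = 40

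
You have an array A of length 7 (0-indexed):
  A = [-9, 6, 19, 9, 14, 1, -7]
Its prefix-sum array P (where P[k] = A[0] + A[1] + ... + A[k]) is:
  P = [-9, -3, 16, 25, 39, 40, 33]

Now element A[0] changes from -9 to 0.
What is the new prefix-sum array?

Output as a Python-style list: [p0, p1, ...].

Change: A[0] -9 -> 0, delta = 9
P[k] for k < 0: unchanged (A[0] not included)
P[k] for k >= 0: shift by delta = 9
  P[0] = -9 + 9 = 0
  P[1] = -3 + 9 = 6
  P[2] = 16 + 9 = 25
  P[3] = 25 + 9 = 34
  P[4] = 39 + 9 = 48
  P[5] = 40 + 9 = 49
  P[6] = 33 + 9 = 42

Answer: [0, 6, 25, 34, 48, 49, 42]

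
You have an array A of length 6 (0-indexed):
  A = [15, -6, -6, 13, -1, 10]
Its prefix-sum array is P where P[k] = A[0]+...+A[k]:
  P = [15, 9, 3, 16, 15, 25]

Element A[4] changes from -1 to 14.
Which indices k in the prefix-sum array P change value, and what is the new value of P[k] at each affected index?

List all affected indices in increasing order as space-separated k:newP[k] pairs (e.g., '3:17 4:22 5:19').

Answer: 4:30 5:40

Derivation:
P[k] = A[0] + ... + A[k]
P[k] includes A[4] iff k >= 4
Affected indices: 4, 5, ..., 5; delta = 15
  P[4]: 15 + 15 = 30
  P[5]: 25 + 15 = 40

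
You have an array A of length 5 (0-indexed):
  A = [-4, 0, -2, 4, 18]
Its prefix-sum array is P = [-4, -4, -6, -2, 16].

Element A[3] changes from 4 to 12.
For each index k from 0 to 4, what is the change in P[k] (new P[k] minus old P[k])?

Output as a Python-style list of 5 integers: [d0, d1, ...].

Answer: [0, 0, 0, 8, 8]

Derivation:
Element change: A[3] 4 -> 12, delta = 8
For k < 3: P[k] unchanged, delta_P[k] = 0
For k >= 3: P[k] shifts by exactly 8
Delta array: [0, 0, 0, 8, 8]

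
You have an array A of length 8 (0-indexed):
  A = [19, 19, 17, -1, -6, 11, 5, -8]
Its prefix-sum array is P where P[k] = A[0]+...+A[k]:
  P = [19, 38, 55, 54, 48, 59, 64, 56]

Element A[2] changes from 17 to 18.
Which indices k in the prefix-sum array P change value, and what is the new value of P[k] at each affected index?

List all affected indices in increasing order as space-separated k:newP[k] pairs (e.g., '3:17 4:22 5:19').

P[k] = A[0] + ... + A[k]
P[k] includes A[2] iff k >= 2
Affected indices: 2, 3, ..., 7; delta = 1
  P[2]: 55 + 1 = 56
  P[3]: 54 + 1 = 55
  P[4]: 48 + 1 = 49
  P[5]: 59 + 1 = 60
  P[6]: 64 + 1 = 65
  P[7]: 56 + 1 = 57

Answer: 2:56 3:55 4:49 5:60 6:65 7:57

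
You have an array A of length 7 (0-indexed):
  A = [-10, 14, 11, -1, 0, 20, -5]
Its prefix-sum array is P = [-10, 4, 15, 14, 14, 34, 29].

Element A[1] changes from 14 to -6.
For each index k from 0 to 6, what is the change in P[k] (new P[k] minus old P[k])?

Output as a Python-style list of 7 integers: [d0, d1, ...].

Answer: [0, -20, -20, -20, -20, -20, -20]

Derivation:
Element change: A[1] 14 -> -6, delta = -20
For k < 1: P[k] unchanged, delta_P[k] = 0
For k >= 1: P[k] shifts by exactly -20
Delta array: [0, -20, -20, -20, -20, -20, -20]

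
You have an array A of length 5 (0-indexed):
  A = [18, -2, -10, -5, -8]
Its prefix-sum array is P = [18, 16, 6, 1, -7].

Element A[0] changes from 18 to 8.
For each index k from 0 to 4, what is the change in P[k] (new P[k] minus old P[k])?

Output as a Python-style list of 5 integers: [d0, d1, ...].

Answer: [-10, -10, -10, -10, -10]

Derivation:
Element change: A[0] 18 -> 8, delta = -10
For k < 0: P[k] unchanged, delta_P[k] = 0
For k >= 0: P[k] shifts by exactly -10
Delta array: [-10, -10, -10, -10, -10]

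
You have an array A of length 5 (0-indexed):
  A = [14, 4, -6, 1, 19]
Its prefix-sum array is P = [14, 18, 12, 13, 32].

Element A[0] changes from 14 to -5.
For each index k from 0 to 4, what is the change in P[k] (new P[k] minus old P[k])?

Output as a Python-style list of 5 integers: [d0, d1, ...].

Answer: [-19, -19, -19, -19, -19]

Derivation:
Element change: A[0] 14 -> -5, delta = -19
For k < 0: P[k] unchanged, delta_P[k] = 0
For k >= 0: P[k] shifts by exactly -19
Delta array: [-19, -19, -19, -19, -19]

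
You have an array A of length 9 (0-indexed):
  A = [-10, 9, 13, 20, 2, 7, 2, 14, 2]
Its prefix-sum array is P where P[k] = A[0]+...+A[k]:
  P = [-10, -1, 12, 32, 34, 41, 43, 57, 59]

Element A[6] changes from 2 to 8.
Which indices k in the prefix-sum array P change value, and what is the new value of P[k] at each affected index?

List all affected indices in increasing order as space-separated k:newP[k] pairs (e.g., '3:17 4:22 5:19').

P[k] = A[0] + ... + A[k]
P[k] includes A[6] iff k >= 6
Affected indices: 6, 7, ..., 8; delta = 6
  P[6]: 43 + 6 = 49
  P[7]: 57 + 6 = 63
  P[8]: 59 + 6 = 65

Answer: 6:49 7:63 8:65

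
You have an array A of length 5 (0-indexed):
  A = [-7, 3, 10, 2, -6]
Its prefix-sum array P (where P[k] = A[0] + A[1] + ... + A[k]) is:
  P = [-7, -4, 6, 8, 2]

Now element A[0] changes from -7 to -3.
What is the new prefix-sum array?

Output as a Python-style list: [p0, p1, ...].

Change: A[0] -7 -> -3, delta = 4
P[k] for k < 0: unchanged (A[0] not included)
P[k] for k >= 0: shift by delta = 4
  P[0] = -7 + 4 = -3
  P[1] = -4 + 4 = 0
  P[2] = 6 + 4 = 10
  P[3] = 8 + 4 = 12
  P[4] = 2 + 4 = 6

Answer: [-3, 0, 10, 12, 6]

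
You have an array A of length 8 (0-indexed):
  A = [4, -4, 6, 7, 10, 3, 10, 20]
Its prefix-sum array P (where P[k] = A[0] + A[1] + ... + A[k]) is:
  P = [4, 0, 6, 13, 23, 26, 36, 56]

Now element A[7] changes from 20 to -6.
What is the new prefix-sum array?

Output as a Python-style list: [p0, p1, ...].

Change: A[7] 20 -> -6, delta = -26
P[k] for k < 7: unchanged (A[7] not included)
P[k] for k >= 7: shift by delta = -26
  P[0] = 4 + 0 = 4
  P[1] = 0 + 0 = 0
  P[2] = 6 + 0 = 6
  P[3] = 13 + 0 = 13
  P[4] = 23 + 0 = 23
  P[5] = 26 + 0 = 26
  P[6] = 36 + 0 = 36
  P[7] = 56 + -26 = 30

Answer: [4, 0, 6, 13, 23, 26, 36, 30]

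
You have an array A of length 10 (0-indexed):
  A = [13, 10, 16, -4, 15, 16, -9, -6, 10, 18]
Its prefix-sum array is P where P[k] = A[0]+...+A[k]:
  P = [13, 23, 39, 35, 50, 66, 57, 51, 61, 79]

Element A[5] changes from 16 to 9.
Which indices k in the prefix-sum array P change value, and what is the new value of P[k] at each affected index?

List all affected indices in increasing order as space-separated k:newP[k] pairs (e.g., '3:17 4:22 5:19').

P[k] = A[0] + ... + A[k]
P[k] includes A[5] iff k >= 5
Affected indices: 5, 6, ..., 9; delta = -7
  P[5]: 66 + -7 = 59
  P[6]: 57 + -7 = 50
  P[7]: 51 + -7 = 44
  P[8]: 61 + -7 = 54
  P[9]: 79 + -7 = 72

Answer: 5:59 6:50 7:44 8:54 9:72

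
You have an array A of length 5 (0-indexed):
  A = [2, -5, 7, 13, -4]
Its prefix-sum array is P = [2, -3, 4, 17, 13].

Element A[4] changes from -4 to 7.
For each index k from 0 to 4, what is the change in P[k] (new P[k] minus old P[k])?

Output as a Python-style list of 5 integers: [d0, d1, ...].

Element change: A[4] -4 -> 7, delta = 11
For k < 4: P[k] unchanged, delta_P[k] = 0
For k >= 4: P[k] shifts by exactly 11
Delta array: [0, 0, 0, 0, 11]

Answer: [0, 0, 0, 0, 11]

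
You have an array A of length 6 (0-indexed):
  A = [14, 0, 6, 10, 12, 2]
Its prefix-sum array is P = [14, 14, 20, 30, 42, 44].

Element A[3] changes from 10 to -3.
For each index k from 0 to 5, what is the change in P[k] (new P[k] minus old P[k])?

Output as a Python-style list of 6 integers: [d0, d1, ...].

Answer: [0, 0, 0, -13, -13, -13]

Derivation:
Element change: A[3] 10 -> -3, delta = -13
For k < 3: P[k] unchanged, delta_P[k] = 0
For k >= 3: P[k] shifts by exactly -13
Delta array: [0, 0, 0, -13, -13, -13]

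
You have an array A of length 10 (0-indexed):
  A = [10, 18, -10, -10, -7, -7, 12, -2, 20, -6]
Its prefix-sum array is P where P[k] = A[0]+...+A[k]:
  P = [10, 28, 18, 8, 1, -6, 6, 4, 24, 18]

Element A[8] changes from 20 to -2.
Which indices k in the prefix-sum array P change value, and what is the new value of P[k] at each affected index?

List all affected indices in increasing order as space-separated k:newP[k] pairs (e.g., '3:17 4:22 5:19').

P[k] = A[0] + ... + A[k]
P[k] includes A[8] iff k >= 8
Affected indices: 8, 9, ..., 9; delta = -22
  P[8]: 24 + -22 = 2
  P[9]: 18 + -22 = -4

Answer: 8:2 9:-4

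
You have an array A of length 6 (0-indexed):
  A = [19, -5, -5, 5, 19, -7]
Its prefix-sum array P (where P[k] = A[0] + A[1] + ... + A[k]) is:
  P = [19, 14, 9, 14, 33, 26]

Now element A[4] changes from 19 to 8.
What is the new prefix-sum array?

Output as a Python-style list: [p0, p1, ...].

Change: A[4] 19 -> 8, delta = -11
P[k] for k < 4: unchanged (A[4] not included)
P[k] for k >= 4: shift by delta = -11
  P[0] = 19 + 0 = 19
  P[1] = 14 + 0 = 14
  P[2] = 9 + 0 = 9
  P[3] = 14 + 0 = 14
  P[4] = 33 + -11 = 22
  P[5] = 26 + -11 = 15

Answer: [19, 14, 9, 14, 22, 15]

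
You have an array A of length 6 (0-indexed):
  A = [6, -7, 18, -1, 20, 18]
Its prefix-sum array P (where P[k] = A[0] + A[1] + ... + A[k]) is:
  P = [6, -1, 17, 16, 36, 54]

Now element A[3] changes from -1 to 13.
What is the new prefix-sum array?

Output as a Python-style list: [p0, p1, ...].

Change: A[3] -1 -> 13, delta = 14
P[k] for k < 3: unchanged (A[3] not included)
P[k] for k >= 3: shift by delta = 14
  P[0] = 6 + 0 = 6
  P[1] = -1 + 0 = -1
  P[2] = 17 + 0 = 17
  P[3] = 16 + 14 = 30
  P[4] = 36 + 14 = 50
  P[5] = 54 + 14 = 68

Answer: [6, -1, 17, 30, 50, 68]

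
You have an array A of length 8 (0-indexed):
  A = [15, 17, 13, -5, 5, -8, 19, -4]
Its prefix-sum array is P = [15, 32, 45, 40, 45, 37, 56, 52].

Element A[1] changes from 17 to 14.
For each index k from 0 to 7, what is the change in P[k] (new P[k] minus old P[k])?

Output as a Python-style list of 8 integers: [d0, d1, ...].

Answer: [0, -3, -3, -3, -3, -3, -3, -3]

Derivation:
Element change: A[1] 17 -> 14, delta = -3
For k < 1: P[k] unchanged, delta_P[k] = 0
For k >= 1: P[k] shifts by exactly -3
Delta array: [0, -3, -3, -3, -3, -3, -3, -3]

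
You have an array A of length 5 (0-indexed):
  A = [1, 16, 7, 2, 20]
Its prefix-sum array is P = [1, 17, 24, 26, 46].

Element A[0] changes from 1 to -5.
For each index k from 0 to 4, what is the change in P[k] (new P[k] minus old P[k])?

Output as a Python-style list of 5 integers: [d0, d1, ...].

Element change: A[0] 1 -> -5, delta = -6
For k < 0: P[k] unchanged, delta_P[k] = 0
For k >= 0: P[k] shifts by exactly -6
Delta array: [-6, -6, -6, -6, -6]

Answer: [-6, -6, -6, -6, -6]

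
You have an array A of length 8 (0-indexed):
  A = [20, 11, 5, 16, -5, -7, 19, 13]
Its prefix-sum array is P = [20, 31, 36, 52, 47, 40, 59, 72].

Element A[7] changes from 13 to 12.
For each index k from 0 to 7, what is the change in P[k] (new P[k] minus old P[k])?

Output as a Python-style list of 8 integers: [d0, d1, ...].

Answer: [0, 0, 0, 0, 0, 0, 0, -1]

Derivation:
Element change: A[7] 13 -> 12, delta = -1
For k < 7: P[k] unchanged, delta_P[k] = 0
For k >= 7: P[k] shifts by exactly -1
Delta array: [0, 0, 0, 0, 0, 0, 0, -1]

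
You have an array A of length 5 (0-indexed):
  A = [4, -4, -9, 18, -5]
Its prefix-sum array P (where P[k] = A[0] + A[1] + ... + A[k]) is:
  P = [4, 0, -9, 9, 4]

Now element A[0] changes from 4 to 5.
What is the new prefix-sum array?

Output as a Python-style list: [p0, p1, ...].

Change: A[0] 4 -> 5, delta = 1
P[k] for k < 0: unchanged (A[0] not included)
P[k] for k >= 0: shift by delta = 1
  P[0] = 4 + 1 = 5
  P[1] = 0 + 1 = 1
  P[2] = -9 + 1 = -8
  P[3] = 9 + 1 = 10
  P[4] = 4 + 1 = 5

Answer: [5, 1, -8, 10, 5]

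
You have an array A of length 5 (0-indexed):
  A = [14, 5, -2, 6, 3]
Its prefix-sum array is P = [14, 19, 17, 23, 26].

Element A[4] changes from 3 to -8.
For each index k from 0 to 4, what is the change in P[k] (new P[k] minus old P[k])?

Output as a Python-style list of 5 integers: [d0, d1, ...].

Answer: [0, 0, 0, 0, -11]

Derivation:
Element change: A[4] 3 -> -8, delta = -11
For k < 4: P[k] unchanged, delta_P[k] = 0
For k >= 4: P[k] shifts by exactly -11
Delta array: [0, 0, 0, 0, -11]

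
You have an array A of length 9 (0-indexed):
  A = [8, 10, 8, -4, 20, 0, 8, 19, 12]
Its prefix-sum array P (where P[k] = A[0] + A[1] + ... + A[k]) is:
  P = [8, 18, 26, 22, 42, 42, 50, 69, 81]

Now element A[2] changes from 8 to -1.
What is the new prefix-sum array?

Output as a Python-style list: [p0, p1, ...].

Change: A[2] 8 -> -1, delta = -9
P[k] for k < 2: unchanged (A[2] not included)
P[k] for k >= 2: shift by delta = -9
  P[0] = 8 + 0 = 8
  P[1] = 18 + 0 = 18
  P[2] = 26 + -9 = 17
  P[3] = 22 + -9 = 13
  P[4] = 42 + -9 = 33
  P[5] = 42 + -9 = 33
  P[6] = 50 + -9 = 41
  P[7] = 69 + -9 = 60
  P[8] = 81 + -9 = 72

Answer: [8, 18, 17, 13, 33, 33, 41, 60, 72]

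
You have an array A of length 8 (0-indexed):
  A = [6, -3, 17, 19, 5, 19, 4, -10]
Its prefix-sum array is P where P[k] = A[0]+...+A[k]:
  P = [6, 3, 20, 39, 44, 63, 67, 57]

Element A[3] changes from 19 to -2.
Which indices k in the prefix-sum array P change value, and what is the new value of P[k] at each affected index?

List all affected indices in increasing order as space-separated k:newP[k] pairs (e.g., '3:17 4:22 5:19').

Answer: 3:18 4:23 5:42 6:46 7:36

Derivation:
P[k] = A[0] + ... + A[k]
P[k] includes A[3] iff k >= 3
Affected indices: 3, 4, ..., 7; delta = -21
  P[3]: 39 + -21 = 18
  P[4]: 44 + -21 = 23
  P[5]: 63 + -21 = 42
  P[6]: 67 + -21 = 46
  P[7]: 57 + -21 = 36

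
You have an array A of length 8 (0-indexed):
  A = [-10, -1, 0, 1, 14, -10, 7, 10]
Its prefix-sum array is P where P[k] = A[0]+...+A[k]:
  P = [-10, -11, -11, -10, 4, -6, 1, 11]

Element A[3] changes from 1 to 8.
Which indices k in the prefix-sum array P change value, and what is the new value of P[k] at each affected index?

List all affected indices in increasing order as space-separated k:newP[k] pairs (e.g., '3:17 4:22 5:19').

P[k] = A[0] + ... + A[k]
P[k] includes A[3] iff k >= 3
Affected indices: 3, 4, ..., 7; delta = 7
  P[3]: -10 + 7 = -3
  P[4]: 4 + 7 = 11
  P[5]: -6 + 7 = 1
  P[6]: 1 + 7 = 8
  P[7]: 11 + 7 = 18

Answer: 3:-3 4:11 5:1 6:8 7:18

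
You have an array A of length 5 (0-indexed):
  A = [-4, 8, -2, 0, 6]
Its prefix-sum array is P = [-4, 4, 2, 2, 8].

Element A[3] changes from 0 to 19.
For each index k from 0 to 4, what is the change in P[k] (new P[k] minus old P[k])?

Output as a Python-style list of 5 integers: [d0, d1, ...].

Answer: [0, 0, 0, 19, 19]

Derivation:
Element change: A[3] 0 -> 19, delta = 19
For k < 3: P[k] unchanged, delta_P[k] = 0
For k >= 3: P[k] shifts by exactly 19
Delta array: [0, 0, 0, 19, 19]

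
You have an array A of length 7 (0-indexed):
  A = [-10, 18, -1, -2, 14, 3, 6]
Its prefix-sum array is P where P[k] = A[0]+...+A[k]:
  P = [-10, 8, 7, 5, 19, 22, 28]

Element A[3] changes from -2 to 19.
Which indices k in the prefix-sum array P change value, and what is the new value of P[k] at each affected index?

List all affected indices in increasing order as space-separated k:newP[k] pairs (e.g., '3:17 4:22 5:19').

P[k] = A[0] + ... + A[k]
P[k] includes A[3] iff k >= 3
Affected indices: 3, 4, ..., 6; delta = 21
  P[3]: 5 + 21 = 26
  P[4]: 19 + 21 = 40
  P[5]: 22 + 21 = 43
  P[6]: 28 + 21 = 49

Answer: 3:26 4:40 5:43 6:49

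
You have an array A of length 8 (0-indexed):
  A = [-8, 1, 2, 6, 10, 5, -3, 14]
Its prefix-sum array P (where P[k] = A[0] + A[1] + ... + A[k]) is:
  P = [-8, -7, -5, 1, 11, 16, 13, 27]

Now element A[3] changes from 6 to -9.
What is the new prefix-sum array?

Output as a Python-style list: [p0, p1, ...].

Change: A[3] 6 -> -9, delta = -15
P[k] for k < 3: unchanged (A[3] not included)
P[k] for k >= 3: shift by delta = -15
  P[0] = -8 + 0 = -8
  P[1] = -7 + 0 = -7
  P[2] = -5 + 0 = -5
  P[3] = 1 + -15 = -14
  P[4] = 11 + -15 = -4
  P[5] = 16 + -15 = 1
  P[6] = 13 + -15 = -2
  P[7] = 27 + -15 = 12

Answer: [-8, -7, -5, -14, -4, 1, -2, 12]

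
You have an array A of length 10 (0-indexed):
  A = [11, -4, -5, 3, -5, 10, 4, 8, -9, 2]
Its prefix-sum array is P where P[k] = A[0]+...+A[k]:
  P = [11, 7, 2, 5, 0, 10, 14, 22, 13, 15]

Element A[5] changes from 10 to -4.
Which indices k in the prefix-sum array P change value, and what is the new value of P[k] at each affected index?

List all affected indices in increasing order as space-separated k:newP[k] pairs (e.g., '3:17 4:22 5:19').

P[k] = A[0] + ... + A[k]
P[k] includes A[5] iff k >= 5
Affected indices: 5, 6, ..., 9; delta = -14
  P[5]: 10 + -14 = -4
  P[6]: 14 + -14 = 0
  P[7]: 22 + -14 = 8
  P[8]: 13 + -14 = -1
  P[9]: 15 + -14 = 1

Answer: 5:-4 6:0 7:8 8:-1 9:1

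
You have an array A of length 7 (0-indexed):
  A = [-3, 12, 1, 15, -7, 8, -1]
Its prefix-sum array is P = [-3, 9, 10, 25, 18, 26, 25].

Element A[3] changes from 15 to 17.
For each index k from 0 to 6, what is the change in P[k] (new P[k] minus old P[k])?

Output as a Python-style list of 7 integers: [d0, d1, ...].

Element change: A[3] 15 -> 17, delta = 2
For k < 3: P[k] unchanged, delta_P[k] = 0
For k >= 3: P[k] shifts by exactly 2
Delta array: [0, 0, 0, 2, 2, 2, 2]

Answer: [0, 0, 0, 2, 2, 2, 2]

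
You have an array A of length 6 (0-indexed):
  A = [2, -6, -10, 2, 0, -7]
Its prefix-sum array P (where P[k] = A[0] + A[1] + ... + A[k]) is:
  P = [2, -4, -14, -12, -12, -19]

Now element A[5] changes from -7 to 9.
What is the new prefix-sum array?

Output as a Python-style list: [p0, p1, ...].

Change: A[5] -7 -> 9, delta = 16
P[k] for k < 5: unchanged (A[5] not included)
P[k] for k >= 5: shift by delta = 16
  P[0] = 2 + 0 = 2
  P[1] = -4 + 0 = -4
  P[2] = -14 + 0 = -14
  P[3] = -12 + 0 = -12
  P[4] = -12 + 0 = -12
  P[5] = -19 + 16 = -3

Answer: [2, -4, -14, -12, -12, -3]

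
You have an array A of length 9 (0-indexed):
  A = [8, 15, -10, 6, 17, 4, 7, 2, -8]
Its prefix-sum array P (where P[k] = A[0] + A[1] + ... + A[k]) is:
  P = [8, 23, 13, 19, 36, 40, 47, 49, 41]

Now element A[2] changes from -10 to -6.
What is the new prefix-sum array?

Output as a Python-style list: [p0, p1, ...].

Answer: [8, 23, 17, 23, 40, 44, 51, 53, 45]

Derivation:
Change: A[2] -10 -> -6, delta = 4
P[k] for k < 2: unchanged (A[2] not included)
P[k] for k >= 2: shift by delta = 4
  P[0] = 8 + 0 = 8
  P[1] = 23 + 0 = 23
  P[2] = 13 + 4 = 17
  P[3] = 19 + 4 = 23
  P[4] = 36 + 4 = 40
  P[5] = 40 + 4 = 44
  P[6] = 47 + 4 = 51
  P[7] = 49 + 4 = 53
  P[8] = 41 + 4 = 45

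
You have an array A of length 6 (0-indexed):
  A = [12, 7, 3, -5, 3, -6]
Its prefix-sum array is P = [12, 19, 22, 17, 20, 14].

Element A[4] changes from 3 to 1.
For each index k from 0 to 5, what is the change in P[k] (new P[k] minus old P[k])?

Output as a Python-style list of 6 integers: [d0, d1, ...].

Answer: [0, 0, 0, 0, -2, -2]

Derivation:
Element change: A[4] 3 -> 1, delta = -2
For k < 4: P[k] unchanged, delta_P[k] = 0
For k >= 4: P[k] shifts by exactly -2
Delta array: [0, 0, 0, 0, -2, -2]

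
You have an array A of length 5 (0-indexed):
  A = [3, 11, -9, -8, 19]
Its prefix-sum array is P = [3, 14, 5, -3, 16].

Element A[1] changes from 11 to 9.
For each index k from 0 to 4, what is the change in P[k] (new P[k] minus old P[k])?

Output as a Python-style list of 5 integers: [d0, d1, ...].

Answer: [0, -2, -2, -2, -2]

Derivation:
Element change: A[1] 11 -> 9, delta = -2
For k < 1: P[k] unchanged, delta_P[k] = 0
For k >= 1: P[k] shifts by exactly -2
Delta array: [0, -2, -2, -2, -2]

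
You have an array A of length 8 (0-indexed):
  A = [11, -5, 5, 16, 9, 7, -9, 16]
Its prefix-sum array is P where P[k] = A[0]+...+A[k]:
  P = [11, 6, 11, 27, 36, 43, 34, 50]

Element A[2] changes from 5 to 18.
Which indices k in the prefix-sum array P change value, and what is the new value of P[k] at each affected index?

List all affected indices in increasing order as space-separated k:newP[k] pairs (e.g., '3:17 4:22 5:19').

Answer: 2:24 3:40 4:49 5:56 6:47 7:63

Derivation:
P[k] = A[0] + ... + A[k]
P[k] includes A[2] iff k >= 2
Affected indices: 2, 3, ..., 7; delta = 13
  P[2]: 11 + 13 = 24
  P[3]: 27 + 13 = 40
  P[4]: 36 + 13 = 49
  P[5]: 43 + 13 = 56
  P[6]: 34 + 13 = 47
  P[7]: 50 + 13 = 63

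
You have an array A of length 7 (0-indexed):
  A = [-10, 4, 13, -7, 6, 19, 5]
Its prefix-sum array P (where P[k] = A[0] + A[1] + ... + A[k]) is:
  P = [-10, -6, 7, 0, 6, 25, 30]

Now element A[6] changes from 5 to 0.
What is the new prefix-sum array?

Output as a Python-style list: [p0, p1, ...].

Answer: [-10, -6, 7, 0, 6, 25, 25]

Derivation:
Change: A[6] 5 -> 0, delta = -5
P[k] for k < 6: unchanged (A[6] not included)
P[k] for k >= 6: shift by delta = -5
  P[0] = -10 + 0 = -10
  P[1] = -6 + 0 = -6
  P[2] = 7 + 0 = 7
  P[3] = 0 + 0 = 0
  P[4] = 6 + 0 = 6
  P[5] = 25 + 0 = 25
  P[6] = 30 + -5 = 25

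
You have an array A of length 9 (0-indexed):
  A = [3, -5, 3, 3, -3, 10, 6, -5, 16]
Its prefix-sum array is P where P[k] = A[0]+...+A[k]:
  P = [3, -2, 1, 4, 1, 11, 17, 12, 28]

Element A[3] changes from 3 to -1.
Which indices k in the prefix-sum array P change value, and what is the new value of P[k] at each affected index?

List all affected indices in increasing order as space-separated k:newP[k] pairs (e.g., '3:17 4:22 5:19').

Answer: 3:0 4:-3 5:7 6:13 7:8 8:24

Derivation:
P[k] = A[0] + ... + A[k]
P[k] includes A[3] iff k >= 3
Affected indices: 3, 4, ..., 8; delta = -4
  P[3]: 4 + -4 = 0
  P[4]: 1 + -4 = -3
  P[5]: 11 + -4 = 7
  P[6]: 17 + -4 = 13
  P[7]: 12 + -4 = 8
  P[8]: 28 + -4 = 24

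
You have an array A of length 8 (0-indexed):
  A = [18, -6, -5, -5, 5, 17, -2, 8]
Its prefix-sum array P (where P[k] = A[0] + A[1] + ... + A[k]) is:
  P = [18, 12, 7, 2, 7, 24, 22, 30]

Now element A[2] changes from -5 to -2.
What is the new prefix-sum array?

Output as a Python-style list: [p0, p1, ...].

Answer: [18, 12, 10, 5, 10, 27, 25, 33]

Derivation:
Change: A[2] -5 -> -2, delta = 3
P[k] for k < 2: unchanged (A[2] not included)
P[k] for k >= 2: shift by delta = 3
  P[0] = 18 + 0 = 18
  P[1] = 12 + 0 = 12
  P[2] = 7 + 3 = 10
  P[3] = 2 + 3 = 5
  P[4] = 7 + 3 = 10
  P[5] = 24 + 3 = 27
  P[6] = 22 + 3 = 25
  P[7] = 30 + 3 = 33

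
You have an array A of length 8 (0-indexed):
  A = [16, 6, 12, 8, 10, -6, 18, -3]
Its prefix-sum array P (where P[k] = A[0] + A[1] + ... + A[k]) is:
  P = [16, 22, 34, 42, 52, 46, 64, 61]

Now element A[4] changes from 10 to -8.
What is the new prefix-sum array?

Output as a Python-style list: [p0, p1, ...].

Answer: [16, 22, 34, 42, 34, 28, 46, 43]

Derivation:
Change: A[4] 10 -> -8, delta = -18
P[k] for k < 4: unchanged (A[4] not included)
P[k] for k >= 4: shift by delta = -18
  P[0] = 16 + 0 = 16
  P[1] = 22 + 0 = 22
  P[2] = 34 + 0 = 34
  P[3] = 42 + 0 = 42
  P[4] = 52 + -18 = 34
  P[5] = 46 + -18 = 28
  P[6] = 64 + -18 = 46
  P[7] = 61 + -18 = 43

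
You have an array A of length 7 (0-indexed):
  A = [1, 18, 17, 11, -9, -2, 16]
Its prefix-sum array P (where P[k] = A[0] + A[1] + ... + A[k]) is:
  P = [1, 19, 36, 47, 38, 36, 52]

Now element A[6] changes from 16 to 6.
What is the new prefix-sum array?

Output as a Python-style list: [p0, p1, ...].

Change: A[6] 16 -> 6, delta = -10
P[k] for k < 6: unchanged (A[6] not included)
P[k] for k >= 6: shift by delta = -10
  P[0] = 1 + 0 = 1
  P[1] = 19 + 0 = 19
  P[2] = 36 + 0 = 36
  P[3] = 47 + 0 = 47
  P[4] = 38 + 0 = 38
  P[5] = 36 + 0 = 36
  P[6] = 52 + -10 = 42

Answer: [1, 19, 36, 47, 38, 36, 42]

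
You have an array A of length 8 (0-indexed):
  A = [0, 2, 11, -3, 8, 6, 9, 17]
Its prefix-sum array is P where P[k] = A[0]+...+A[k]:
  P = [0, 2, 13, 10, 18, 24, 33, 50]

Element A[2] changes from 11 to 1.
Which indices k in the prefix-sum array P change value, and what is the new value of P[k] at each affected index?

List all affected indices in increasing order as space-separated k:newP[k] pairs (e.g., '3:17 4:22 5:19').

P[k] = A[0] + ... + A[k]
P[k] includes A[2] iff k >= 2
Affected indices: 2, 3, ..., 7; delta = -10
  P[2]: 13 + -10 = 3
  P[3]: 10 + -10 = 0
  P[4]: 18 + -10 = 8
  P[5]: 24 + -10 = 14
  P[6]: 33 + -10 = 23
  P[7]: 50 + -10 = 40

Answer: 2:3 3:0 4:8 5:14 6:23 7:40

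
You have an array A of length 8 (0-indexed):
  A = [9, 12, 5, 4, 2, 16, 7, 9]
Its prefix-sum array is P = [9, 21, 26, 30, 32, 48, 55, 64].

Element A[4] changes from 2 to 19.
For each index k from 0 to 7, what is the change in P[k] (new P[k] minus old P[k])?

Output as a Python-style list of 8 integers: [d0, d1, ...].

Element change: A[4] 2 -> 19, delta = 17
For k < 4: P[k] unchanged, delta_P[k] = 0
For k >= 4: P[k] shifts by exactly 17
Delta array: [0, 0, 0, 0, 17, 17, 17, 17]

Answer: [0, 0, 0, 0, 17, 17, 17, 17]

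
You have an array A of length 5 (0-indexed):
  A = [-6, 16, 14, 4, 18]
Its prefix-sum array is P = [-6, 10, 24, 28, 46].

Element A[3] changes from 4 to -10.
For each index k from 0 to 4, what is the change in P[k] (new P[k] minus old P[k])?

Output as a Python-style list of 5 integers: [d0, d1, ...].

Answer: [0, 0, 0, -14, -14]

Derivation:
Element change: A[3] 4 -> -10, delta = -14
For k < 3: P[k] unchanged, delta_P[k] = 0
For k >= 3: P[k] shifts by exactly -14
Delta array: [0, 0, 0, -14, -14]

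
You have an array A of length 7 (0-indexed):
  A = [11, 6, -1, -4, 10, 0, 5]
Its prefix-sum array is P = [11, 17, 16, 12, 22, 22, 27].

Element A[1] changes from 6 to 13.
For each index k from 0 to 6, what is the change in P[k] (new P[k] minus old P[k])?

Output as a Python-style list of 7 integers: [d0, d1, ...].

Element change: A[1] 6 -> 13, delta = 7
For k < 1: P[k] unchanged, delta_P[k] = 0
For k >= 1: P[k] shifts by exactly 7
Delta array: [0, 7, 7, 7, 7, 7, 7]

Answer: [0, 7, 7, 7, 7, 7, 7]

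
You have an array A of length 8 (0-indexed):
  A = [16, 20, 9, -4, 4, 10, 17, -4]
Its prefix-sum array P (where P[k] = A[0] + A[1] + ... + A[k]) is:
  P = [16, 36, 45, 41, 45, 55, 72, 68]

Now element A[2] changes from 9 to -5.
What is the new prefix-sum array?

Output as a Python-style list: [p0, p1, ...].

Answer: [16, 36, 31, 27, 31, 41, 58, 54]

Derivation:
Change: A[2] 9 -> -5, delta = -14
P[k] for k < 2: unchanged (A[2] not included)
P[k] for k >= 2: shift by delta = -14
  P[0] = 16 + 0 = 16
  P[1] = 36 + 0 = 36
  P[2] = 45 + -14 = 31
  P[3] = 41 + -14 = 27
  P[4] = 45 + -14 = 31
  P[5] = 55 + -14 = 41
  P[6] = 72 + -14 = 58
  P[7] = 68 + -14 = 54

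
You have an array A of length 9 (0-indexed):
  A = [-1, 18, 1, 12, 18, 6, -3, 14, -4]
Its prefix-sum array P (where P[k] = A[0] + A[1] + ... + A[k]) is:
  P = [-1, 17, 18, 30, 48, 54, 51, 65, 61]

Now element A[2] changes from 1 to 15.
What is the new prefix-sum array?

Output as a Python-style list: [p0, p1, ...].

Change: A[2] 1 -> 15, delta = 14
P[k] for k < 2: unchanged (A[2] not included)
P[k] for k >= 2: shift by delta = 14
  P[0] = -1 + 0 = -1
  P[1] = 17 + 0 = 17
  P[2] = 18 + 14 = 32
  P[3] = 30 + 14 = 44
  P[4] = 48 + 14 = 62
  P[5] = 54 + 14 = 68
  P[6] = 51 + 14 = 65
  P[7] = 65 + 14 = 79
  P[8] = 61 + 14 = 75

Answer: [-1, 17, 32, 44, 62, 68, 65, 79, 75]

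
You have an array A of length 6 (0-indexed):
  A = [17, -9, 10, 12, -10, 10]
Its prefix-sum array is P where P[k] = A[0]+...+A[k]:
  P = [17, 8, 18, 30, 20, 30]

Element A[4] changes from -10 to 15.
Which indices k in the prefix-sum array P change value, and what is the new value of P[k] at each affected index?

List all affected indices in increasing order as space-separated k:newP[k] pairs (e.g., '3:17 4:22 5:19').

Answer: 4:45 5:55

Derivation:
P[k] = A[0] + ... + A[k]
P[k] includes A[4] iff k >= 4
Affected indices: 4, 5, ..., 5; delta = 25
  P[4]: 20 + 25 = 45
  P[5]: 30 + 25 = 55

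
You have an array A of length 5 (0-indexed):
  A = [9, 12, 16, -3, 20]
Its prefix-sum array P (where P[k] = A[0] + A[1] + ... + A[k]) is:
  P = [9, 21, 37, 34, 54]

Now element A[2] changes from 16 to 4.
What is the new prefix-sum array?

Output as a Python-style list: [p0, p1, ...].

Change: A[2] 16 -> 4, delta = -12
P[k] for k < 2: unchanged (A[2] not included)
P[k] for k >= 2: shift by delta = -12
  P[0] = 9 + 0 = 9
  P[1] = 21 + 0 = 21
  P[2] = 37 + -12 = 25
  P[3] = 34 + -12 = 22
  P[4] = 54 + -12 = 42

Answer: [9, 21, 25, 22, 42]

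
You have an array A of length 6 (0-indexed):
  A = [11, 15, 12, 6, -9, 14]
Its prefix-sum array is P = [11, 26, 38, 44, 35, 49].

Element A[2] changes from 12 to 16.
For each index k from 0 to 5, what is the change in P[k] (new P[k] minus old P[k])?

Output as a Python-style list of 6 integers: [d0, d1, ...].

Answer: [0, 0, 4, 4, 4, 4]

Derivation:
Element change: A[2] 12 -> 16, delta = 4
For k < 2: P[k] unchanged, delta_P[k] = 0
For k >= 2: P[k] shifts by exactly 4
Delta array: [0, 0, 4, 4, 4, 4]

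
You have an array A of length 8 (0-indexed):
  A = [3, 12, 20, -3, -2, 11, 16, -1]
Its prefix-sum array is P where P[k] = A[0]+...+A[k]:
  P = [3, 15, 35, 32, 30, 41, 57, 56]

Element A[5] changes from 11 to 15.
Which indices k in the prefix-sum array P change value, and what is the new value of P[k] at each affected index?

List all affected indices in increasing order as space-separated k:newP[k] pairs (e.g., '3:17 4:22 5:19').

Answer: 5:45 6:61 7:60

Derivation:
P[k] = A[0] + ... + A[k]
P[k] includes A[5] iff k >= 5
Affected indices: 5, 6, ..., 7; delta = 4
  P[5]: 41 + 4 = 45
  P[6]: 57 + 4 = 61
  P[7]: 56 + 4 = 60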